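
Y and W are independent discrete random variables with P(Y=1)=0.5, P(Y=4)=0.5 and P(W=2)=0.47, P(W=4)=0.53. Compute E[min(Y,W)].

2.03

E[min(Y,W)] = Σ_y Σ_w min(y,w) · P(Y=y)P(W=w)
 = 1·0.235 + 1·0.265 + 2·0.235 + 4·0.265
 = 0.235 + 0.265 + 0.47 + 1.06
 = 2.03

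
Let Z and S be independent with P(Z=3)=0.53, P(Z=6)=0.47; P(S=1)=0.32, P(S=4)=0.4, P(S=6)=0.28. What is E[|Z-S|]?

2.1244

E[|Z-S|] = Σ_z Σ_s |z-s| · P(Z=z)P(S=s)
 = 2·0.1696 + 1·0.212 + 3·0.1484 + 5·0.1504 + 2·0.188 + 0·0.1316
 = 0.3392 + 0.212 + 0.4452 + 0.752 + 0.376 + 0
 = 2.1244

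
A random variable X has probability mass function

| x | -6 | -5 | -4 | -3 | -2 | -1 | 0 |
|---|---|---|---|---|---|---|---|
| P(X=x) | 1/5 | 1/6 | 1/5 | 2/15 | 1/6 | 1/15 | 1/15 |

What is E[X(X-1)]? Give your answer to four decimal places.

20.1333

E[X(X-1)] = Σ x(x-1)·P(X=x)
 = 42·1/5 + 30·1/6 + 20·1/5 + 12·2/15 + 6·1/6 + 2·1/15 + 0·1/15
 = 42/5 + 5 + 4 + 8/5 + 1 + 2/15 + 0
 = 302/15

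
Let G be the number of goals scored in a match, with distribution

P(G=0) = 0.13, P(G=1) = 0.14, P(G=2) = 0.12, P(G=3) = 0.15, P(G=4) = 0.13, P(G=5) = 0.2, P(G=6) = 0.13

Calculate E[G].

E[G] = Σ g·P(G=g)
 = 0·0.13 + 1·0.14 + 2·0.12 + 3·0.15 + 4·0.13 + 5·0.2 + 6·0.13
 = 0 + 0.14 + 0.24 + 0.45 + 0.52 + 1 + 0.78
 = 3.13

3.13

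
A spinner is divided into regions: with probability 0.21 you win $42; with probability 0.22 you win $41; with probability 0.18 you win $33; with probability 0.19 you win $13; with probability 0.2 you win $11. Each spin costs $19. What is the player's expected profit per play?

9.45

E[payout] = 42·0.21 + 41·0.22 + 33·0.18 + 13·0.19 + 11·0.2
 = 8.82 + 9.02 + 5.94 + 2.47 + 2.2
 = 28.45
Net = 28.45 - 19 = 9.45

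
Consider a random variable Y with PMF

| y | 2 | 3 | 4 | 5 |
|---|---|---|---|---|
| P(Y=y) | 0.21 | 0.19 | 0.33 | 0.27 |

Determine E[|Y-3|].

1.08

E[|Y-3|] = Σ |y-3|·P(Y=y)
 = 1·0.21 + 0·0.19 + 1·0.33 + 2·0.27
 = 0.21 + 0 + 0.33 + 0.54
 = 1.08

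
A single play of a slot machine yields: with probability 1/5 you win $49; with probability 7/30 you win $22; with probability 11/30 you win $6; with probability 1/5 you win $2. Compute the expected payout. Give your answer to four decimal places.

E[payout] = 49·1/5 + 22·7/30 + 6·11/30 + 2·1/5
 = 49/5 + 77/15 + 11/5 + 2/5
 = 263/15

17.5333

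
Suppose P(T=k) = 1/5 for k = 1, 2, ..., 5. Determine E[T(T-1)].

E[T(T-1)] = Σ t(t-1)·P(T=t)
 = 0·1/5 + 2·1/5 + 6·1/5 + 12·1/5 + 20·1/5
 = 0 + 2/5 + 6/5 + 12/5 + 4
 = 8

8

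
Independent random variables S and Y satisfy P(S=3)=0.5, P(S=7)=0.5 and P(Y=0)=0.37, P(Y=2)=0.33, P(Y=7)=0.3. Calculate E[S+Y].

E[S+Y] = Σ_s Σ_y (s+y) · P(S=s)P(Y=y)
 = 3·0.185 + 5·0.165 + 10·0.15 + 7·0.185 + 9·0.165 + 14·0.15
 = 0.555 + 0.825 + 1.5 + 1.295 + 1.485 + 2.1
 = 7.76

7.76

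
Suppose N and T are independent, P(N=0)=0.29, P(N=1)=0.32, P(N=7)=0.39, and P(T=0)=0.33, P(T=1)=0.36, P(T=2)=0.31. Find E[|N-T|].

2.8368

E[|N-T|] = Σ_n Σ_t |n-t| · P(N=n)P(T=t)
 = 0·0.0957 + 1·0.1044 + 2·0.0899 + 1·0.1056 + 0·0.1152 + 1·0.0992 + 7·0.1287 + 6·0.1404 + 5·0.1209
 = 0 + 0.1044 + 0.1798 + 0.1056 + 0 + 0.0992 + 0.9009 + 0.8424 + 0.6045
 = 2.8368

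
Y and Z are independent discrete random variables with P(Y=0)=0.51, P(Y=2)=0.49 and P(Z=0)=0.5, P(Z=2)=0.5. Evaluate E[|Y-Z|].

E[|Y-Z|] = Σ_y Σ_z |y-z| · P(Y=y)P(Z=z)
 = 0·0.255 + 2·0.255 + 2·0.245 + 0·0.245
 = 0 + 0.51 + 0.49 + 0
 = 1

1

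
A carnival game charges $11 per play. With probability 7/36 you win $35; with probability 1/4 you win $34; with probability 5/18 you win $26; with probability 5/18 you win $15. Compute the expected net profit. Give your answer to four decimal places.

E[payout] = 35·7/36 + 34·1/4 + 26·5/18 + 15·5/18
 = 245/36 + 17/2 + 65/9 + 25/6
 = 961/36
Net = 961/36 - 11 = 565/36

15.6944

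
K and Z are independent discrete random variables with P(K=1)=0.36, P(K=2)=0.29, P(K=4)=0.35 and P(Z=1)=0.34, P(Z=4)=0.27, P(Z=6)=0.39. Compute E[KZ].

8.7984

E[KZ] = Σ_k Σ_z kz · P(K=k)P(Z=z)
 = 1·0.1224 + 4·0.0972 + 6·0.1404 + 2·0.0986 + 8·0.0783 + 12·0.1131 + 4·0.119 + 16·0.0945 + 24·0.1365
 = 0.1224 + 0.3888 + 0.8424 + 0.1972 + 0.6264 + 1.3572 + 0.476 + 1.512 + 3.276
 = 8.7984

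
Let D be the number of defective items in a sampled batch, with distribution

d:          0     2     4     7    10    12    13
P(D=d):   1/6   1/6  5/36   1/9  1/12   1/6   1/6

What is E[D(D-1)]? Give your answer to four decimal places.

E[D(D-1)] = Σ d(d-1)·P(D=d)
 = 0·1/6 + 2·1/6 + 12·5/36 + 42·1/9 + 90·1/12 + 132·1/6 + 156·1/6
 = 0 + 1/3 + 5/3 + 14/3 + 15/2 + 22 + 26
 = 373/6

62.1667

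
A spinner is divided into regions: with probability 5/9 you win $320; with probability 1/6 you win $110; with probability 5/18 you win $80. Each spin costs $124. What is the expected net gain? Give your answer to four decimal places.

94.3333

E[payout] = 320·5/9 + 110·1/6 + 80·5/18
 = 1600/9 + 55/3 + 200/9
 = 655/3
Net = 655/3 - 124 = 283/3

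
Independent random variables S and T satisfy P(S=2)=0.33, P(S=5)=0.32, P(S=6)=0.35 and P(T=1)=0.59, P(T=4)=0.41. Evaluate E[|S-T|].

E[|S-T|] = Σ_s Σ_t |s-t| · P(S=s)P(T=t)
 = 1·0.1947 + 2·0.1353 + 4·0.1888 + 1·0.1312 + 5·0.2065 + 2·0.1435
 = 0.1947 + 0.2706 + 0.7552 + 0.1312 + 1.0325 + 0.287
 = 2.6712

2.6712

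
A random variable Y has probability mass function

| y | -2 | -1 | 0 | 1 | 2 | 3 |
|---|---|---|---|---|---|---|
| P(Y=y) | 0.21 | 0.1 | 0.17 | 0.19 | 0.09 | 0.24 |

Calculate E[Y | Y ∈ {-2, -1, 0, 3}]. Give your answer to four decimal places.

0.2778

P(Y ∈ {-2, -1, 0, 3}) = 0.21 + 0.1 + 0.17 + 0.24 = 0.72.
E[Y | Y ∈ {-2, -1, 0, 3}] = [(-2)·0.21 + (-1)·0.1 + 0·0.17 + 3·0.24] / 0.72
 = 0.2 / 0.72
 = 5/18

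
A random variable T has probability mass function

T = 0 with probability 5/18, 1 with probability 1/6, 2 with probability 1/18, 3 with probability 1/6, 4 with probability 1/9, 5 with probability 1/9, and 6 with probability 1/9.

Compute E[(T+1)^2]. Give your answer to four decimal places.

16.3333

E[(T+1)^2] = Σ (t+1)^2·P(T=t)
 = 1·5/18 + 4·1/6 + 9·1/18 + 16·1/6 + 25·1/9 + 36·1/9 + 49·1/9
 = 5/18 + 2/3 + 1/2 + 8/3 + 25/9 + 4 + 49/9
 = 49/3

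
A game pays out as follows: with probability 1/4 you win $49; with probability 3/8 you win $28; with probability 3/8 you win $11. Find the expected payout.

26.875

E[payout] = 49·1/4 + 28·3/8 + 11·3/8
 = 49/4 + 21/2 + 33/8
 = 215/8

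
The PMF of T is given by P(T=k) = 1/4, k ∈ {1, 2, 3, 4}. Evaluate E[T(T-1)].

E[T(T-1)] = Σ t(t-1)·P(T=t)
 = 0·1/4 + 2·1/4 + 6·1/4 + 12·1/4
 = 0 + 1/2 + 3/2 + 3
 = 5

5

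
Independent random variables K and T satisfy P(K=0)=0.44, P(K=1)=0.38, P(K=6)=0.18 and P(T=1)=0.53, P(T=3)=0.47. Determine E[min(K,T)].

E[min(K,T)] = Σ_k Σ_t min(k,t) · P(K=k)P(T=t)
 = 0·0.2332 + 0·0.2068 + 1·0.2014 + 1·0.1786 + 1·0.0954 + 3·0.0846
 = 0 + 0 + 0.2014 + 0.1786 + 0.0954 + 0.2538
 = 0.7292

0.7292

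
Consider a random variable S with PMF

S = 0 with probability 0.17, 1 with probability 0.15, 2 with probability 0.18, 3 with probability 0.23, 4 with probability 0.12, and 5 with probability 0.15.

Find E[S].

2.43

E[S] = Σ s·P(S=s)
 = 0·0.17 + 1·0.15 + 2·0.18 + 3·0.23 + 4·0.12 + 5·0.15
 = 0 + 0.15 + 0.36 + 0.69 + 0.48 + 0.75
 = 2.43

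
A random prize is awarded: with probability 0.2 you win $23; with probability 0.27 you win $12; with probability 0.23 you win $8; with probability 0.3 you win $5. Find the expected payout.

E[payout] = 23·0.2 + 12·0.27 + 8·0.23 + 5·0.3
 = 4.6 + 3.24 + 1.84 + 1.5
 = 11.18

11.18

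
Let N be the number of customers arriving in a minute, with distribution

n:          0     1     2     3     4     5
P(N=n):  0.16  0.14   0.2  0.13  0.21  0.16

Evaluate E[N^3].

38.69

E[N^3] = Σ n^3·P(N=n)
 = 0·0.16 + 1·0.14 + 8·0.2 + 27·0.13 + 64·0.21 + 125·0.16
 = 0 + 0.14 + 1.6 + 3.51 + 13.44 + 20
 = 38.69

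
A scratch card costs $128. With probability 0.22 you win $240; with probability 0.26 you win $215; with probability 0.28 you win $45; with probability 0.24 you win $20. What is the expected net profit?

-1.9

E[payout] = 240·0.22 + 215·0.26 + 45·0.28 + 20·0.24
 = 52.8 + 55.9 + 12.6 + 4.8
 = 126.1
Net = 126.1 - 128 = -1.9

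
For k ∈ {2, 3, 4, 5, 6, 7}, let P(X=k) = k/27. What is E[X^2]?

29

E[X^2] = Σ x^2·P(X=x)
 = 4·2/27 + 9·1/9 + 16·4/27 + 25·5/27 + 36·2/9 + 49·7/27
 = 8/27 + 1 + 64/27 + 125/27 + 8 + 343/27
 = 29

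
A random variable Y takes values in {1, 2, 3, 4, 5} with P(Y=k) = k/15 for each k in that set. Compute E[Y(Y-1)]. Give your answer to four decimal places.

E[Y(Y-1)] = Σ y(y-1)·P(Y=y)
 = 0·1/15 + 2·2/15 + 6·1/5 + 12·4/15 + 20·1/3
 = 0 + 4/15 + 6/5 + 16/5 + 20/3
 = 34/3

11.3333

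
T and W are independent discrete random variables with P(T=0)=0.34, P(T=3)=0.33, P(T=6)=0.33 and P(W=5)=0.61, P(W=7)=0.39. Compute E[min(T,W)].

2.7687

E[min(T,W)] = Σ_t Σ_w min(t,w) · P(T=t)P(W=w)
 = 0·0.2074 + 0·0.1326 + 3·0.2013 + 3·0.1287 + 5·0.2013 + 6·0.1287
 = 0 + 0 + 0.6039 + 0.3861 + 1.0065 + 0.7722
 = 2.7687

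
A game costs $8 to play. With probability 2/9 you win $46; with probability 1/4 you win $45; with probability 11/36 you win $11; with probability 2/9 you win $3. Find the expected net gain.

E[payout] = 46·2/9 + 45·1/4 + 11·11/36 + 3·2/9
 = 92/9 + 45/4 + 121/36 + 2/3
 = 51/2
Net = 51/2 - 8 = 35/2

17.5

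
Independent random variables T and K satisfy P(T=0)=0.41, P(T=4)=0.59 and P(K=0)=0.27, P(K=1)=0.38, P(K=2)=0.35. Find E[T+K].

3.44

E[T+K] = Σ_t Σ_k (t+k) · P(T=t)P(K=k)
 = 0·0.1107 + 1·0.1558 + 2·0.1435 + 4·0.1593 + 5·0.2242 + 6·0.2065
 = 0 + 0.1558 + 0.287 + 0.6372 + 1.121 + 1.239
 = 3.44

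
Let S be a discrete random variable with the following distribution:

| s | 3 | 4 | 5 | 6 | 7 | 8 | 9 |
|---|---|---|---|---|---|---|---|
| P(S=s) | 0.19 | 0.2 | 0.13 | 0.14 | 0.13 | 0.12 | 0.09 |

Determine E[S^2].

E[S^2] = Σ s^2·P(S=s)
 = 9·0.19 + 16·0.2 + 25·0.13 + 36·0.14 + 49·0.13 + 64·0.12 + 81·0.09
 = 1.71 + 3.2 + 3.25 + 5.04 + 6.37 + 7.68 + 7.29
 = 34.54

34.54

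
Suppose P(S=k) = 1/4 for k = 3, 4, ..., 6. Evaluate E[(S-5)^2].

1.5

E[(S-5)^2] = Σ (s-5)^2·P(S=s)
 = 4·1/4 + 1·1/4 + 0·1/4 + 1·1/4
 = 1 + 1/4 + 0 + 1/4
 = 3/2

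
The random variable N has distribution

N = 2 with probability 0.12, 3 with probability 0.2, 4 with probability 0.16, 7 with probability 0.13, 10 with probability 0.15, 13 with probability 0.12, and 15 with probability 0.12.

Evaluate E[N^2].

73.49

E[N^2] = Σ n^2·P(N=n)
 = 4·0.12 + 9·0.2 + 16·0.16 + 49·0.13 + 100·0.15 + 169·0.12 + 225·0.12
 = 0.48 + 1.8 + 2.56 + 6.37 + 15 + 20.28 + 27
 = 73.49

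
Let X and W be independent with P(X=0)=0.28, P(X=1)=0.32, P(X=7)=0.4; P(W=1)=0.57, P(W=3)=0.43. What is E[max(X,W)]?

E[max(X,W)] = Σ_x Σ_w max(x,w) · P(X=x)P(W=w)
 = 1·0.1596 + 3·0.1204 + 1·0.1824 + 3·0.1376 + 7·0.228 + 7·0.172
 = 0.1596 + 0.3612 + 0.1824 + 0.4128 + 1.596 + 1.204
 = 3.916

3.916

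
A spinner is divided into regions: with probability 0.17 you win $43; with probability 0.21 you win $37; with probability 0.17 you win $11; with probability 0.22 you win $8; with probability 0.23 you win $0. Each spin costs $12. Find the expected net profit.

E[payout] = 43·0.17 + 37·0.21 + 11·0.17 + 8·0.22 + 0·0.23
 = 7.31 + 7.77 + 1.87 + 1.76 + 0
 = 18.71
Net = 18.71 - 12 = 6.71

6.71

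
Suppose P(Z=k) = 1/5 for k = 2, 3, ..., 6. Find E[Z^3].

88

E[Z^3] = Σ z^3·P(Z=z)
 = 8·1/5 + 27·1/5 + 64·1/5 + 125·1/5 + 216·1/5
 = 8/5 + 27/5 + 64/5 + 25 + 216/5
 = 88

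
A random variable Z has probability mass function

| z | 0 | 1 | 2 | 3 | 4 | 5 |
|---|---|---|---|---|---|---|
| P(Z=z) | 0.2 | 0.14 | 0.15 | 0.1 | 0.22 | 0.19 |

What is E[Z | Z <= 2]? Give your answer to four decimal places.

P(Z <= 2) = 0.2 + 0.14 + 0.15 = 0.49.
E[Z | Z <= 2] = [0·0.2 + 1·0.14 + 2·0.15] / 0.49
 = 0.44 / 0.49
 = 44/49

0.8980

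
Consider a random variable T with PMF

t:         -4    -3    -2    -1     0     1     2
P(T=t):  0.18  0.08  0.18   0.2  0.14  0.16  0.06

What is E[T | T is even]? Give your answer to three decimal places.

P(T is even) = 0.18 + 0.18 + 0.14 + 0.06 = 0.56.
E[T | T is even] = [(-4)·0.18 + (-2)·0.18 + 0·0.14 + 2·0.06] / 0.56
 = -0.96 / 0.56
 = -12/7

-1.714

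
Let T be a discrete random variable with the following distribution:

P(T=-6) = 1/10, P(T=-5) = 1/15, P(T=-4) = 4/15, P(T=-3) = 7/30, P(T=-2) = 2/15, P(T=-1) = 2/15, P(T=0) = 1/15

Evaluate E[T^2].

E[T^2] = Σ t^2·P(T=t)
 = 36·1/10 + 25·1/15 + 16·4/15 + 9·7/30 + 4·2/15 + 1·2/15 + 0·1/15
 = 18/5 + 5/3 + 64/15 + 21/10 + 8/15 + 2/15 + 0
 = 123/10

12.3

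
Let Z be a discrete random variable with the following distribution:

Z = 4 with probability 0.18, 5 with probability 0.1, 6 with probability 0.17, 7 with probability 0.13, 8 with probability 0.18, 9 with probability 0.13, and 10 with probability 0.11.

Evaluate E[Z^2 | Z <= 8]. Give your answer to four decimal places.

P(Z <= 8) = 0.18 + 0.1 + 0.17 + 0.13 + 0.18 = 0.76.
E[Z^2 | Z <= 8] = [16·0.18 + 25·0.1 + 36·0.17 + 49·0.13 + 64·0.18] / 0.76
 = 29.39 / 0.76
 = 2939/76

38.6711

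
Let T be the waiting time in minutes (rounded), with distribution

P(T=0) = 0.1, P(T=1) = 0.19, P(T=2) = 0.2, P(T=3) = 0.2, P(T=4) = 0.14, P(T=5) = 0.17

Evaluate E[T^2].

9.28

E[T^2] = Σ t^2·P(T=t)
 = 0·0.1 + 1·0.19 + 4·0.2 + 9·0.2 + 16·0.14 + 25·0.17
 = 0 + 0.19 + 0.8 + 1.8 + 2.24 + 4.25
 = 9.28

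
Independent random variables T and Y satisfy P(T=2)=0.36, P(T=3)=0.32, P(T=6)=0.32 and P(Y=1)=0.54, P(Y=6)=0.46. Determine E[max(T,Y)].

E[max(T,Y)] = Σ_t Σ_y max(t,y) · P(T=t)P(Y=y)
 = 2·0.1944 + 6·0.1656 + 3·0.1728 + 6·0.1472 + 6·0.1728 + 6·0.1472
 = 0.3888 + 0.9936 + 0.5184 + 0.8832 + 1.0368 + 0.8832
 = 4.704

4.704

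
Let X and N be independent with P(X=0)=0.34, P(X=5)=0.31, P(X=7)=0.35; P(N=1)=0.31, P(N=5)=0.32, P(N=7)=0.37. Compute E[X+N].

E[X+N] = Σ_x Σ_n (x+n) · P(X=x)P(N=n)
 = 1·0.1054 + 5·0.1088 + 7·0.1258 + 6·0.0961 + 10·0.0992 + 12·0.1147 + 8·0.1085 + 12·0.112 + 14·0.1295
 = 0.1054 + 0.544 + 0.8806 + 0.5766 + 0.992 + 1.3764 + 0.868 + 1.344 + 1.813
 = 8.5

8.5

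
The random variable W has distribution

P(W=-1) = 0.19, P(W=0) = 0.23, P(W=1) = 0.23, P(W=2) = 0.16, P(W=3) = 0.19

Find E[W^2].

E[W^2] = Σ w^2·P(W=w)
 = 1·0.19 + 0·0.23 + 1·0.23 + 4·0.16 + 9·0.19
 = 0.19 + 0 + 0.23 + 0.64 + 1.71
 = 2.77

2.77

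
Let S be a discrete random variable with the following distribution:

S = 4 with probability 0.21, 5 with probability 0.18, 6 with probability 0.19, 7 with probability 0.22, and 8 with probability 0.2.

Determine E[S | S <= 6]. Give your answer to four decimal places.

4.9655

P(S <= 6) = 0.21 + 0.18 + 0.19 = 0.58.
E[S | S <= 6] = [4·0.21 + 5·0.18 + 6·0.19] / 0.58
 = 2.88 / 0.58
 = 144/29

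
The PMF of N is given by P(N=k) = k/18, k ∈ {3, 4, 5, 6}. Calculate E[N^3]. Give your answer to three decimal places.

125.444

E[N^3] = Σ n^3·P(N=n)
 = 27·1/6 + 64·2/9 + 125·5/18 + 216·1/3
 = 9/2 + 128/9 + 625/18 + 72
 = 1129/9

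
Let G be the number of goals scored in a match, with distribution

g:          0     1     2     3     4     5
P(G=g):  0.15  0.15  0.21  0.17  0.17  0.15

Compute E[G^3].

E[G^3] = Σ g^3·P(G=g)
 = 0·0.15 + 1·0.15 + 8·0.21 + 27·0.17 + 64·0.17 + 125·0.15
 = 0 + 0.15 + 1.68 + 4.59 + 10.88 + 18.75
 = 36.05

36.05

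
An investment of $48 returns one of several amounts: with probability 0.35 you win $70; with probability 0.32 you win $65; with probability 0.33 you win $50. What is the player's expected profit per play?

E[payout] = 70·0.35 + 65·0.32 + 50·0.33
 = 24.5 + 20.8 + 16.5
 = 61.8
Net = 61.8 - 48 = 13.8

13.8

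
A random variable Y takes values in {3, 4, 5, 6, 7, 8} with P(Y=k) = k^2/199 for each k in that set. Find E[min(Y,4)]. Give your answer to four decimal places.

3.9548

E[min(Y,4)] = Σ min(y,4)·P(Y=y)
 = 3·9/199 + 4·16/199 + 4·25/199 + 4·36/199 + 4·49/199 + 4·64/199
 = 27/199 + 64/199 + 100/199 + 144/199 + 196/199 + 256/199
 = 787/199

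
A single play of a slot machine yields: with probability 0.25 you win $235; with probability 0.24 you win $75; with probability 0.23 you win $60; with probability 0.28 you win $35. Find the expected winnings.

100.35

E[payout] = 235·0.25 + 75·0.24 + 60·0.23 + 35·0.28
 = 58.75 + 18 + 13.8 + 9.8
 = 100.35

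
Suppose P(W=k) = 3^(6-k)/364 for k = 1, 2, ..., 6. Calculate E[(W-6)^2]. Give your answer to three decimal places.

E[(W-6)^2] = Σ (w-6)^2·P(W=w)
 = 25·243/364 + 16·81/364 + 9·27/364 + 4·9/364 + 1·3/364 + 0·1/364
 = 6075/364 + 324/91 + 243/364 + 9/91 + 3/364 + 0
 = 7653/364

21.025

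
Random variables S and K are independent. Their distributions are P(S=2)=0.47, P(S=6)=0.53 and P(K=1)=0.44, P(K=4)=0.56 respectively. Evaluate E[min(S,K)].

2.1536

E[min(S,K)] = Σ_s Σ_k min(s,k) · P(S=s)P(K=k)
 = 1·0.2068 + 2·0.2632 + 1·0.2332 + 4·0.2968
 = 0.2068 + 0.5264 + 0.2332 + 1.1872
 = 2.1536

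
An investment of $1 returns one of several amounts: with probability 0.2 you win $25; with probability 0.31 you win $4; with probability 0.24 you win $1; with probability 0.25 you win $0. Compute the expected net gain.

5.48

E[payout] = 25·0.2 + 4·0.31 + 1·0.24 + 0·0.25
 = 5 + 1.24 + 0.24 + 0
 = 6.48
Net = 6.48 - 1 = 5.48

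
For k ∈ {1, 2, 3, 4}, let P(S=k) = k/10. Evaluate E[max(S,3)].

3.4

E[max(S,3)] = Σ max(s,3)·P(S=s)
 = 3·1/10 + 3·1/5 + 3·3/10 + 4·2/5
 = 3/10 + 3/5 + 9/10 + 8/5
 = 17/5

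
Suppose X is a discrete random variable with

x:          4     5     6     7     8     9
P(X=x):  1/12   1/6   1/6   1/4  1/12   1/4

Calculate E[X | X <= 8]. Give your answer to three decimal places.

P(X <= 8) = 1/12 + 1/6 + 1/6 + 1/4 + 1/12 = 3/4.
E[X | X <= 8] = [4·1/12 + 5·1/6 + 6·1/6 + 7·1/4 + 8·1/12] / (3/4)
 = 55/12 / (3/4)
 = 55/9

6.111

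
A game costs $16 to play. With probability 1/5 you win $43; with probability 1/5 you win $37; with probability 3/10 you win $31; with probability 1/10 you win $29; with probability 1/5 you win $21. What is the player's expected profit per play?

16.4

E[payout] = 43·1/5 + 37·1/5 + 31·3/10 + 29·1/10 + 21·1/5
 = 43/5 + 37/5 + 93/10 + 29/10 + 21/5
 = 162/5
Net = 162/5 - 16 = 82/5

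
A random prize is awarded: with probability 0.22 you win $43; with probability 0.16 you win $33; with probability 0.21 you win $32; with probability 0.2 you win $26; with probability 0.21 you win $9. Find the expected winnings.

E[payout] = 43·0.22 + 33·0.16 + 32·0.21 + 26·0.2 + 9·0.21
 = 9.46 + 5.28 + 6.72 + 5.2 + 1.89
 = 28.55

28.55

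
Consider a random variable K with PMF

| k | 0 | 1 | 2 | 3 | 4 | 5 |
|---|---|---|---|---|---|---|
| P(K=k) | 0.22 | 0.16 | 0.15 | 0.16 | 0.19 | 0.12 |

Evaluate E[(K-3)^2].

E[(K-3)^2] = Σ (k-3)^2·P(K=k)
 = 9·0.22 + 4·0.16 + 1·0.15 + 0·0.16 + 1·0.19 + 4·0.12
 = 1.98 + 0.64 + 0.15 + 0 + 0.19 + 0.48
 = 3.44

3.44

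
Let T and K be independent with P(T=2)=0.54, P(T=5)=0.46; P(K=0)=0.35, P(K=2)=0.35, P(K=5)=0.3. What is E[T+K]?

E[T+K] = Σ_t Σ_k (t+k) · P(T=t)P(K=k)
 = 2·0.189 + 4·0.189 + 7·0.162 + 5·0.161 + 7·0.161 + 10·0.138
 = 0.378 + 0.756 + 1.134 + 0.805 + 1.127 + 1.38
 = 5.58

5.58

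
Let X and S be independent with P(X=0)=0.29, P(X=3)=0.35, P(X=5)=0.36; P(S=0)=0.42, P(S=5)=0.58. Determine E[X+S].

E[X+S] = Σ_x Σ_s (x+s) · P(X=x)P(S=s)
 = 0·0.1218 + 5·0.1682 + 3·0.147 + 8·0.203 + 5·0.1512 + 10·0.2088
 = 0 + 0.841 + 0.441 + 1.624 + 0.756 + 2.088
 = 5.75

5.75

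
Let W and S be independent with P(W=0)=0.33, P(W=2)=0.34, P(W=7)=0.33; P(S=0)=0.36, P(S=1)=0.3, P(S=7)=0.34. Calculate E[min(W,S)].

E[min(W,S)] = Σ_w Σ_s min(w,s) · P(W=w)P(S=s)
 = 0·0.1188 + 0·0.099 + 0·0.1122 + 0·0.1224 + 1·0.102 + 2·0.1156 + 0·0.1188 + 1·0.099 + 7·0.1122
 = 0 + 0 + 0 + 0 + 0.102 + 0.2312 + 0 + 0.099 + 0.7854
 = 1.2176

1.2176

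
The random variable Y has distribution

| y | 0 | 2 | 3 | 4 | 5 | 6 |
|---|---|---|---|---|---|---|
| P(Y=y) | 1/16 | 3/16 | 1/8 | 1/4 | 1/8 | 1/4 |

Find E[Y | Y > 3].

P(Y > 3) = 1/4 + 1/8 + 1/4 = 5/8.
E[Y | Y > 3] = [4·1/4 + 5·1/8 + 6·1/4] / (5/8)
 = 25/8 / (5/8)
 = 5

5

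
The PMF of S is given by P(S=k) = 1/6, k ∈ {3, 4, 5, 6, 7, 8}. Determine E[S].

5.5

E[S] = Σ s·P(S=s)
 = 3·1/6 + 4·1/6 + 5·1/6 + 6·1/6 + 7·1/6 + 8·1/6
 = 1/2 + 2/3 + 5/6 + 1 + 7/6 + 4/3
 = 11/2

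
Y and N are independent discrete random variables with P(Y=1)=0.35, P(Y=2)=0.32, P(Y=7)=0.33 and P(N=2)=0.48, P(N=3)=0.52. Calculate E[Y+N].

5.82

E[Y+N] = Σ_y Σ_n (y+n) · P(Y=y)P(N=n)
 = 3·0.168 + 4·0.182 + 4·0.1536 + 5·0.1664 + 9·0.1584 + 10·0.1716
 = 0.504 + 0.728 + 0.6144 + 0.832 + 1.4256 + 1.716
 = 5.82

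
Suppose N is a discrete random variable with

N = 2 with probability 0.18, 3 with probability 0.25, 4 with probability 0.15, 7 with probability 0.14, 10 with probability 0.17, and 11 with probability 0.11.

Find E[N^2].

E[N^2] = Σ n^2·P(N=n)
 = 4·0.18 + 9·0.25 + 16·0.15 + 49·0.14 + 100·0.17 + 121·0.11
 = 0.72 + 2.25 + 2.4 + 6.86 + 17 + 13.31
 = 42.54

42.54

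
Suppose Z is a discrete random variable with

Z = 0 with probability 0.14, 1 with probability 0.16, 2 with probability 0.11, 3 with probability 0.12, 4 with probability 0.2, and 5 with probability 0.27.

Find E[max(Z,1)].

E[max(Z,1)] = Σ max(z,1)·P(Z=z)
 = 1·0.14 + 1·0.16 + 2·0.11 + 3·0.12 + 4·0.2 + 5·0.27
 = 0.14 + 0.16 + 0.22 + 0.36 + 0.8 + 1.35
 = 3.03

3.03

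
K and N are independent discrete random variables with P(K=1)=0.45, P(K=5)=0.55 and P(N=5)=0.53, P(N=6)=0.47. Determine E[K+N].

E[K+N] = Σ_k Σ_n (k+n) · P(K=k)P(N=n)
 = 6·0.2385 + 7·0.2115 + 10·0.2915 + 11·0.2585
 = 1.431 + 1.4805 + 2.915 + 2.8435
 = 8.67

8.67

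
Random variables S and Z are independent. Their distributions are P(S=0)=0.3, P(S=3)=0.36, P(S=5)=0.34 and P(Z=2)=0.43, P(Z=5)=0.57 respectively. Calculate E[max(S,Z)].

E[max(S,Z)] = Σ_s Σ_z max(s,z) · P(S=s)P(Z=z)
 = 2·0.129 + 5·0.171 + 3·0.1548 + 5·0.2052 + 5·0.1462 + 5·0.1938
 = 0.258 + 0.855 + 0.4644 + 1.026 + 0.731 + 0.969
 = 4.3034

4.3034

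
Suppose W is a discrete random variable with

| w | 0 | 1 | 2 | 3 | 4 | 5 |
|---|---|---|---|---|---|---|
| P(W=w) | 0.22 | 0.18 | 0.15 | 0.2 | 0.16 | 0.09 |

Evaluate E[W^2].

7.39

E[W^2] = Σ w^2·P(W=w)
 = 0·0.22 + 1·0.18 + 4·0.15 + 9·0.2 + 16·0.16 + 25·0.09
 = 0 + 0.18 + 0.6 + 1.8 + 2.56 + 2.25
 = 7.39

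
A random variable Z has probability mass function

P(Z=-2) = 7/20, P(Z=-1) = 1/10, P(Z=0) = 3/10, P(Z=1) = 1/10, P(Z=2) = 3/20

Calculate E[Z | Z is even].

P(Z is even) = 7/20 + 3/10 + 3/20 = 4/5.
E[Z | Z is even] = [(-2)·7/20 + 0·3/10 + 2·3/20] / (4/5)
 = -2/5 / (4/5)
 = -1/2

-0.5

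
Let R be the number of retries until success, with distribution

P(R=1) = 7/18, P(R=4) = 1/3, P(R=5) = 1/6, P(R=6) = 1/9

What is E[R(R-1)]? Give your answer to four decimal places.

10.6667

E[R(R-1)] = Σ r(r-1)·P(R=r)
 = 0·7/18 + 12·1/3 + 20·1/6 + 30·1/9
 = 0 + 4 + 10/3 + 10/3
 = 32/3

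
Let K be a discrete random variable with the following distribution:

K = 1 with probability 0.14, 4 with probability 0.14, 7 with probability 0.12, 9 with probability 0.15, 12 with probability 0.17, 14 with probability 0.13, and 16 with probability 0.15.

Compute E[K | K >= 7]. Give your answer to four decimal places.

11.7361

P(K >= 7) = 0.12 + 0.15 + 0.17 + 0.13 + 0.15 = 0.72.
E[K | K >= 7] = [7·0.12 + 9·0.15 + 12·0.17 + 14·0.13 + 16·0.15] / 0.72
 = 8.45 / 0.72
 = 845/72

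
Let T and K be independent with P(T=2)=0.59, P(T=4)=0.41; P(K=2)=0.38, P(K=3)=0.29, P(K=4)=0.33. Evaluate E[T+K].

5.77

E[T+K] = Σ_t Σ_k (t+k) · P(T=t)P(K=k)
 = 4·0.2242 + 5·0.1711 + 6·0.1947 + 6·0.1558 + 7·0.1189 + 8·0.1353
 = 0.8968 + 0.8555 + 1.1682 + 0.9348 + 0.8323 + 1.0824
 = 5.77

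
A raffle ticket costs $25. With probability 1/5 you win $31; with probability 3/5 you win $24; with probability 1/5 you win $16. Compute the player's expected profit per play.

E[payout] = 31·1/5 + 24·3/5 + 16·1/5
 = 31/5 + 72/5 + 16/5
 = 119/5
Net = 119/5 - 25 = -6/5

-1.2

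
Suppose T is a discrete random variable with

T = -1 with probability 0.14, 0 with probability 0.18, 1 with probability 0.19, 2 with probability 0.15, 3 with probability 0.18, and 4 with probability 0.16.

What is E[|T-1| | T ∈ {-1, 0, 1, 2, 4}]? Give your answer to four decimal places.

1.3293

P(T ∈ {-1, 0, 1, 2, 4}) = 0.14 + 0.18 + 0.19 + 0.15 + 0.16 = 0.82.
E[|T-1| | T ∈ {-1, 0, 1, 2, 4}] = [2·0.14 + 1·0.18 + 0·0.19 + 1·0.15 + 3·0.16] / 0.82
 = 1.09 / 0.82
 = 109/82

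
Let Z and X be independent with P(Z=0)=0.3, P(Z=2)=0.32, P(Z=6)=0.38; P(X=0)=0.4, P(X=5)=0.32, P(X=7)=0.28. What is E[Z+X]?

6.48

E[Z+X] = Σ_z Σ_x (z+x) · P(Z=z)P(X=x)
 = 0·0.12 + 5·0.096 + 7·0.084 + 2·0.128 + 7·0.1024 + 9·0.0896 + 6·0.152 + 11·0.1216 + 13·0.1064
 = 0 + 0.48 + 0.588 + 0.256 + 0.7168 + 0.8064 + 0.912 + 1.3376 + 1.3832
 = 6.48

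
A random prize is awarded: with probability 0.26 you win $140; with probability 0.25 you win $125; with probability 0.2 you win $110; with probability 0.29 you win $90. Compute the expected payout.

E[payout] = 140·0.26 + 125·0.25 + 110·0.2 + 90·0.29
 = 36.4 + 31.25 + 22 + 26.1
 = 115.75

115.75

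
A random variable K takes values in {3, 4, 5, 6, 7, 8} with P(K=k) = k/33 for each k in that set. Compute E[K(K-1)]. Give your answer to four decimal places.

E[K(K-1)] = Σ k(k-1)·P(K=k)
 = 6·1/11 + 12·4/33 + 20·5/33 + 30·2/11 + 42·7/33 + 56·8/33
 = 6/11 + 16/11 + 100/33 + 60/11 + 98/11 + 448/33
 = 1088/33

32.9697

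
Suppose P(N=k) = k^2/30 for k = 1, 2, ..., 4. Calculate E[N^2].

E[N^2] = Σ n^2·P(N=n)
 = 1·1/30 + 4·2/15 + 9·3/10 + 16·8/15
 = 1/30 + 8/15 + 27/10 + 128/15
 = 59/5

11.8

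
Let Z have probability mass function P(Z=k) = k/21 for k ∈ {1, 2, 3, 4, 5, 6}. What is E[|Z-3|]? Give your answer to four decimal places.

1.7143

E[|Z-3|] = Σ |z-3|·P(Z=z)
 = 2·1/21 + 1·2/21 + 0·1/7 + 1·4/21 + 2·5/21 + 3·2/7
 = 2/21 + 2/21 + 0 + 4/21 + 10/21 + 6/7
 = 12/7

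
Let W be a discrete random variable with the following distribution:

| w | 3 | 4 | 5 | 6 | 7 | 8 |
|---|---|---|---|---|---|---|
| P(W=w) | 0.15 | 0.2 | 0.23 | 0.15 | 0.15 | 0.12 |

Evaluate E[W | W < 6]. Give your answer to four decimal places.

4.1379

P(W < 6) = 0.15 + 0.2 + 0.23 = 0.58.
E[W | W < 6] = [3·0.15 + 4·0.2 + 5·0.23] / 0.58
 = 2.4 / 0.58
 = 120/29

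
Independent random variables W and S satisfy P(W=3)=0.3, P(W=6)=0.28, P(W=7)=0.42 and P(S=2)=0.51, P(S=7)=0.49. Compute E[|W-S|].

E[|W-S|] = Σ_w Σ_s |w-s| · P(W=w)P(S=s)
 = 1·0.153 + 4·0.147 + 4·0.1428 + 1·0.1372 + 5·0.2142 + 0·0.2058
 = 0.153 + 0.588 + 0.5712 + 0.1372 + 1.071 + 0
 = 2.5204

2.5204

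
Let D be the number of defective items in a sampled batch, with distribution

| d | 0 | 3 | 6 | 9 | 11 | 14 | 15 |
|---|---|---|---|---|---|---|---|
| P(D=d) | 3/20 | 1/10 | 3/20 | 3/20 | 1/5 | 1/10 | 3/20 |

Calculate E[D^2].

96

E[D^2] = Σ d^2·P(D=d)
 = 0·3/20 + 9·1/10 + 36·3/20 + 81·3/20 + 121·1/5 + 196·1/10 + 225·3/20
 = 0 + 9/10 + 27/5 + 243/20 + 121/5 + 98/5 + 135/4
 = 96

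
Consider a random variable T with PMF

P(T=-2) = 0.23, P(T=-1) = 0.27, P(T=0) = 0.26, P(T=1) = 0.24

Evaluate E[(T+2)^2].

E[(T+2)^2] = Σ (t+2)^2·P(T=t)
 = 0·0.23 + 1·0.27 + 4·0.26 + 9·0.24
 = 0 + 0.27 + 1.04 + 2.16
 = 3.47

3.47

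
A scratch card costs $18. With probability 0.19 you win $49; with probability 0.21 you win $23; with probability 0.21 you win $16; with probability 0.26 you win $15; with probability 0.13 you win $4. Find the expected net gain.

E[payout] = 49·0.19 + 23·0.21 + 16·0.21 + 15·0.26 + 4·0.13
 = 9.31 + 4.83 + 3.36 + 3.9 + 0.52
 = 21.92
Net = 21.92 - 18 = 3.92

3.92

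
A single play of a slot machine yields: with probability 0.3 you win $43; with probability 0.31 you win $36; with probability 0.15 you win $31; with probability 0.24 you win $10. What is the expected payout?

E[payout] = 43·0.3 + 36·0.31 + 31·0.15 + 10·0.24
 = 12.9 + 11.16 + 4.65 + 2.4
 = 31.11

31.11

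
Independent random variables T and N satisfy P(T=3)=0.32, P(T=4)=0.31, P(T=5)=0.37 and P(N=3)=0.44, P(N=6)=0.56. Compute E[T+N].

8.73

E[T+N] = Σ_t Σ_n (t+n) · P(T=t)P(N=n)
 = 6·0.1408 + 9·0.1792 + 7·0.1364 + 10·0.1736 + 8·0.1628 + 11·0.2072
 = 0.8448 + 1.6128 + 0.9548 + 1.736 + 1.3024 + 2.2792
 = 8.73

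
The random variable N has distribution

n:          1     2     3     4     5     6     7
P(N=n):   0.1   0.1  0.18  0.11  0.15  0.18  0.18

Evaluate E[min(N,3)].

E[min(N,3)] = Σ min(n,3)·P(N=n)
 = 1·0.1 + 2·0.1 + 3·0.18 + 3·0.11 + 3·0.15 + 3·0.18 + 3·0.18
 = 0.1 + 0.2 + 0.54 + 0.33 + 0.45 + 0.54 + 0.54
 = 2.7

2.7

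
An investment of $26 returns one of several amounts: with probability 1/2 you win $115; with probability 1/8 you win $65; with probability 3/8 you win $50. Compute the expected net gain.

58.375

E[payout] = 115·1/2 + 65·1/8 + 50·3/8
 = 115/2 + 65/8 + 75/4
 = 675/8
Net = 675/8 - 26 = 467/8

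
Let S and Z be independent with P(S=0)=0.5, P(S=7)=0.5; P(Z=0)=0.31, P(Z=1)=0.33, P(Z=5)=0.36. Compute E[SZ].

E[SZ] = Σ_s Σ_z sz · P(S=s)P(Z=z)
 = 0·0.155 + 0·0.165 + 0·0.18 + 0·0.155 + 7·0.165 + 35·0.18
 = 0 + 0 + 0 + 0 + 1.155 + 6.3
 = 7.455

7.455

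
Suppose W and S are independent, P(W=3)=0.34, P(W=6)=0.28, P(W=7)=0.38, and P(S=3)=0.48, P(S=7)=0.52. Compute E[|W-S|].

1.9856

E[|W-S|] = Σ_w Σ_s |w-s| · P(W=w)P(S=s)
 = 0·0.1632 + 4·0.1768 + 3·0.1344 + 1·0.1456 + 4·0.1824 + 0·0.1976
 = 0 + 0.7072 + 0.4032 + 0.1456 + 0.7296 + 0
 = 1.9856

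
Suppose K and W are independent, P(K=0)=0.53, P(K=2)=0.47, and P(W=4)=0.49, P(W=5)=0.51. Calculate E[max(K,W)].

E[max(K,W)] = Σ_k Σ_w max(k,w) · P(K=k)P(W=w)
 = 4·0.2597 + 5·0.2703 + 4·0.2303 + 5·0.2397
 = 1.0388 + 1.3515 + 0.9212 + 1.1985
 = 4.51

4.51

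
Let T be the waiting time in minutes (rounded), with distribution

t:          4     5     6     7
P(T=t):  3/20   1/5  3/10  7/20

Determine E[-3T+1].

E[-3T+1] = Σ (-3t+1)·P(T=t)
 = (-11)·3/20 + (-14)·1/5 + (-17)·3/10 + (-20)·7/20
 = (-33/20) + (-14/5) + (-51/10) + (-7)
 = -331/20

-16.55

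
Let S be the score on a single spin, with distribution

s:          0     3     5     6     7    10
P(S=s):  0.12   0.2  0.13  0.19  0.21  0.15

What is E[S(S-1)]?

E[S(S-1)] = Σ s(s-1)·P(S=s)
 = 0·0.12 + 6·0.2 + 20·0.13 + 30·0.19 + 42·0.21 + 90·0.15
 = 0 + 1.2 + 2.6 + 5.7 + 8.82 + 13.5
 = 31.82

31.82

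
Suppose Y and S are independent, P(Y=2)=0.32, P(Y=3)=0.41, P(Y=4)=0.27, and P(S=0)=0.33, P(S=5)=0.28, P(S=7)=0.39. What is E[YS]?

12.1835

E[YS] = Σ_y Σ_s ys · P(Y=y)P(S=s)
 = 0·0.1056 + 10·0.0896 + 14·0.1248 + 0·0.1353 + 15·0.1148 + 21·0.1599 + 0·0.0891 + 20·0.0756 + 28·0.1053
 = 0 + 0.896 + 1.7472 + 0 + 1.722 + 3.3579 + 0 + 1.512 + 2.9484
 = 12.1835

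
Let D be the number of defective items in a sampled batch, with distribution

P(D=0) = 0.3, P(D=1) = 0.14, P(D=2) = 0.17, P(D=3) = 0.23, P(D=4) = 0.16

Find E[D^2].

E[D^2] = Σ d^2·P(D=d)
 = 0·0.3 + 1·0.14 + 4·0.17 + 9·0.23 + 16·0.16
 = 0 + 0.14 + 0.68 + 2.07 + 2.56
 = 5.45

5.45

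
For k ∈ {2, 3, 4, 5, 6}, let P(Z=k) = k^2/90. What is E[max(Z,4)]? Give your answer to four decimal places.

5.0778

E[max(Z,4)] = Σ max(z,4)·P(Z=z)
 = 4·2/45 + 4·1/10 + 4·8/45 + 5·5/18 + 6·2/5
 = 8/45 + 2/5 + 32/45 + 25/18 + 12/5
 = 457/90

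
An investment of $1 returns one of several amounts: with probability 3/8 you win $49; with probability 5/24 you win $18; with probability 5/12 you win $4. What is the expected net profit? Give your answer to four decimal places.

22.7917

E[payout] = 49·3/8 + 18·5/24 + 4·5/12
 = 147/8 + 15/4 + 5/3
 = 571/24
Net = 571/24 - 1 = 547/24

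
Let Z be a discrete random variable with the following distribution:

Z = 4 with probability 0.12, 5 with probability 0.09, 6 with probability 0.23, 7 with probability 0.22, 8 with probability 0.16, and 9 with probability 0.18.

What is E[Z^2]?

E[Z^2] = Σ z^2·P(Z=z)
 = 16·0.12 + 25·0.09 + 36·0.23 + 49·0.22 + 64·0.16 + 81·0.18
 = 1.92 + 2.25 + 8.28 + 10.78 + 10.24 + 14.58
 = 48.05

48.05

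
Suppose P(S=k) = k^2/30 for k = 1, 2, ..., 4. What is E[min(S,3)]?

E[min(S,3)] = Σ min(s,3)·P(S=s)
 = 1·1/30 + 2·2/15 + 3·3/10 + 3·8/15
 = 1/30 + 4/15 + 9/10 + 8/5
 = 14/5

2.8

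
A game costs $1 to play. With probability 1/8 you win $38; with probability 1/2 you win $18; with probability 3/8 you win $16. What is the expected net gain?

E[payout] = 38·1/8 + 18·1/2 + 16·3/8
 = 19/4 + 9 + 6
 = 79/4
Net = 79/4 - 1 = 75/4

18.75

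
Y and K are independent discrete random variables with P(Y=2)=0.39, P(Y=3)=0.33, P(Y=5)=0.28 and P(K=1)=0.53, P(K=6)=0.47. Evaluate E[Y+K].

E[Y+K] = Σ_y Σ_k (y+k) · P(Y=y)P(K=k)
 = 3·0.2067 + 8·0.1833 + 4·0.1749 + 9·0.1551 + 6·0.1484 + 11·0.1316
 = 0.6201 + 1.4664 + 0.6996 + 1.3959 + 0.8904 + 1.4476
 = 6.52

6.52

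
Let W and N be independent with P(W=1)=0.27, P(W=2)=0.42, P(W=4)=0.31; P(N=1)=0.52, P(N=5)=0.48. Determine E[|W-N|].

1.974

E[|W-N|] = Σ_w Σ_n |w-n| · P(W=w)P(N=n)
 = 0·0.1404 + 4·0.1296 + 1·0.2184 + 3·0.2016 + 3·0.1612 + 1·0.1488
 = 0 + 0.5184 + 0.2184 + 0.6048 + 0.4836 + 0.1488
 = 1.974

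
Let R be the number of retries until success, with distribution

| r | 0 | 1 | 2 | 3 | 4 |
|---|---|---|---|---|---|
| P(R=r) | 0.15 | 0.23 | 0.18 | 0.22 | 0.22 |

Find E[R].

E[R] = Σ r·P(R=r)
 = 0·0.15 + 1·0.23 + 2·0.18 + 3·0.22 + 4·0.22
 = 0 + 0.23 + 0.36 + 0.66 + 0.88
 = 2.13

2.13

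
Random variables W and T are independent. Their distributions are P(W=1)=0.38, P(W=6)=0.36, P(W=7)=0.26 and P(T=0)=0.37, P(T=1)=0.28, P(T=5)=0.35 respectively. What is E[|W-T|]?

3.394

E[|W-T|] = Σ_w Σ_t |w-t| · P(W=w)P(T=t)
 = 1·0.1406 + 0·0.1064 + 4·0.133 + 6·0.1332 + 5·0.1008 + 1·0.126 + 7·0.0962 + 6·0.0728 + 2·0.091
 = 0.1406 + 0 + 0.532 + 0.7992 + 0.504 + 0.126 + 0.6734 + 0.4368 + 0.182
 = 3.394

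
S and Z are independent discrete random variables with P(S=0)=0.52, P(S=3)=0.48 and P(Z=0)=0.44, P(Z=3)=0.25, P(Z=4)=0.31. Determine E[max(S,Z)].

E[max(S,Z)] = Σ_s Σ_z max(s,z) · P(S=s)P(Z=z)
 = 0·0.2288 + 3·0.13 + 4·0.1612 + 3·0.2112 + 3·0.12 + 4·0.1488
 = 0 + 0.39 + 0.6448 + 0.6336 + 0.36 + 0.5952
 = 2.6236

2.6236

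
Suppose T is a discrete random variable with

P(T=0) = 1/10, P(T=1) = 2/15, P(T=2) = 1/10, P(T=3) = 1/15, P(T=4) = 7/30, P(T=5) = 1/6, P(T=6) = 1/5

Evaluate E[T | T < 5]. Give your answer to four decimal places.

2.3158

P(T < 5) = 1/10 + 2/15 + 1/10 + 1/15 + 7/30 = 19/30.
E[T | T < 5] = [0·1/10 + 1·2/15 + 2·1/10 + 3·1/15 + 4·7/30] / (19/30)
 = 22/15 / (19/30)
 = 44/19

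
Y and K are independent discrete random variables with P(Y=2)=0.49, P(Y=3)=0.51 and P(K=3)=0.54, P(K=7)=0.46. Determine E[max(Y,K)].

4.84

E[max(Y,K)] = Σ_y Σ_k max(y,k) · P(Y=y)P(K=k)
 = 3·0.2646 + 7·0.2254 + 3·0.2754 + 7·0.2346
 = 0.7938 + 1.5778 + 0.8262 + 1.6422
 = 4.84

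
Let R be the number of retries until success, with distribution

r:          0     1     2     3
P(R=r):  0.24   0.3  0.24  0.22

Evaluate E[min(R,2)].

1.22

E[min(R,2)] = Σ min(r,2)·P(R=r)
 = 0·0.24 + 1·0.3 + 2·0.24 + 2·0.22
 = 0 + 0.3 + 0.48 + 0.44
 = 1.22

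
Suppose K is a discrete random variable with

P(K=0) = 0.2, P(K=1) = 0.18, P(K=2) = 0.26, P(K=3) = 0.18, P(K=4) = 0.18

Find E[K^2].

E[K^2] = Σ k^2·P(K=k)
 = 0·0.2 + 1·0.18 + 4·0.26 + 9·0.18 + 16·0.18
 = 0 + 0.18 + 1.04 + 1.62 + 2.88
 = 5.72

5.72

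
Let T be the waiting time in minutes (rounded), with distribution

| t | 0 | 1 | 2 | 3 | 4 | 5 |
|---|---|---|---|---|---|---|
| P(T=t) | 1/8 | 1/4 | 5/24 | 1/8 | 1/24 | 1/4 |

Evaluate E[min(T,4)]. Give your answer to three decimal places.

2.208

E[min(T,4)] = Σ min(t,4)·P(T=t)
 = 0·1/8 + 1·1/4 + 2·5/24 + 3·1/8 + 4·1/24 + 4·1/4
 = 0 + 1/4 + 5/12 + 3/8 + 1/6 + 1
 = 53/24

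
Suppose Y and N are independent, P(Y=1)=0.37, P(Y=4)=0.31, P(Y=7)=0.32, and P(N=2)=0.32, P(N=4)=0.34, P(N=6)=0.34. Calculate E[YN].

E[YN] = Σ_y Σ_n yn · P(Y=y)P(N=n)
 = 2·0.1184 + 4·0.1258 + 6·0.1258 + 8·0.0992 + 16·0.1054 + 24·0.1054 + 14·0.1024 + 28·0.1088 + 42·0.1088
 = 0.2368 + 0.5032 + 0.7548 + 0.7936 + 1.6864 + 2.5296 + 1.4336 + 3.0464 + 4.5696
 = 15.554

15.554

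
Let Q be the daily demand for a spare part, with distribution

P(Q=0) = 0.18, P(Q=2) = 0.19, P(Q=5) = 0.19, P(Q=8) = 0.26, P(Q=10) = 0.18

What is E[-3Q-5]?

E[-3Q-5] = Σ (-3q-5)·P(Q=q)
 = (-5)·0.18 + (-11)·0.19 + (-20)·0.19 + (-29)·0.26 + (-35)·0.18
 = (-0.9) + (-2.09) + (-3.8) + (-7.54) + (-6.3)
 = -20.63

-20.63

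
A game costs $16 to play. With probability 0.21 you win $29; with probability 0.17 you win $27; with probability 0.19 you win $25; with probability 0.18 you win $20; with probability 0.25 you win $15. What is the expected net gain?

6.78

E[payout] = 29·0.21 + 27·0.17 + 25·0.19 + 20·0.18 + 15·0.25
 = 6.09 + 4.59 + 4.75 + 3.6 + 3.75
 = 22.78
Net = 22.78 - 16 = 6.78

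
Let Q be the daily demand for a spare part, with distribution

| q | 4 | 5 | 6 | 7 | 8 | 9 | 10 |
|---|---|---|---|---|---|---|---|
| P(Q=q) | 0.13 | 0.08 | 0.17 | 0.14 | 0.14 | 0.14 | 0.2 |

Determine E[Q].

7.3

E[Q] = Σ q·P(Q=q)
 = 4·0.13 + 5·0.08 + 6·0.17 + 7·0.14 + 8·0.14 + 9·0.14 + 10·0.2
 = 0.52 + 0.4 + 1.02 + 0.98 + 1.12 + 1.26 + 2
 = 7.3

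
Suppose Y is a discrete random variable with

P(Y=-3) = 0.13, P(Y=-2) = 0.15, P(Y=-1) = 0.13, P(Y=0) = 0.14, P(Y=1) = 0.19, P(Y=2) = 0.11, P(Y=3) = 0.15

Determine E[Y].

0.04

E[Y] = Σ y·P(Y=y)
 = (-3)·0.13 + (-2)·0.15 + (-1)·0.13 + 0·0.14 + 1·0.19 + 2·0.11 + 3·0.15
 = (-0.39) + (-0.3) + (-0.13) + 0 + 0.19 + 0.22 + 0.45
 = 0.04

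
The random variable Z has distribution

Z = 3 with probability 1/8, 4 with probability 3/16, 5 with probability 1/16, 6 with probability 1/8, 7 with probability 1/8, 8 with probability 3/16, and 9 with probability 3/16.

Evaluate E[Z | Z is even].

P(Z is even) = 3/16 + 1/8 + 3/16 = 1/2.
E[Z | Z is even] = [4·3/16 + 6·1/8 + 8·3/16] / (1/2)
 = 3 / (1/2)
 = 6

6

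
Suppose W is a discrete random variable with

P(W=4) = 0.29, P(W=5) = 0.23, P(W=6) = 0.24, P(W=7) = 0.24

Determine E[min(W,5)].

4.71

E[min(W,5)] = Σ min(w,5)·P(W=w)
 = 4·0.29 + 5·0.23 + 5·0.24 + 5·0.24
 = 1.16 + 1.15 + 1.2 + 1.2
 = 4.71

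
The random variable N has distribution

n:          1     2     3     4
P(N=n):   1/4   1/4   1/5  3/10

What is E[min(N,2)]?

E[min(N,2)] = Σ min(n,2)·P(N=n)
 = 1·1/4 + 2·1/4 + 2·1/5 + 2·3/10
 = 1/4 + 1/2 + 2/5 + 3/5
 = 7/4

1.75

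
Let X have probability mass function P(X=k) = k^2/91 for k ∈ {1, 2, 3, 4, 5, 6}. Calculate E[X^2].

25

E[X^2] = Σ x^2·P(X=x)
 = 1·1/91 + 4·4/91 + 9·9/91 + 16·16/91 + 25·25/91 + 36·36/91
 = 1/91 + 16/91 + 81/91 + 256/91 + 625/91 + 1296/91
 = 25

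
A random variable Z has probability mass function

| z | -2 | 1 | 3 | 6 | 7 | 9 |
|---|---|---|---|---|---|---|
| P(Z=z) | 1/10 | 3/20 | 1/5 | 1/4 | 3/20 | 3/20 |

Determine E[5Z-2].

E[5Z-2] = Σ (5z-2)·P(Z=z)
 = (-12)·1/10 + 3·3/20 + 13·1/5 + 28·1/4 + 33·3/20 + 43·3/20
 = (-6/5) + 9/20 + 13/5 + 7 + 99/20 + 129/20
 = 81/4

20.25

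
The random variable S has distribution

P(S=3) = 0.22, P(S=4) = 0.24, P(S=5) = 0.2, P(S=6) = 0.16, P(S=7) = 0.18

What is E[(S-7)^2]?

E[(S-7)^2] = Σ (s-7)^2·P(S=s)
 = 16·0.22 + 9·0.24 + 4·0.2 + 1·0.16 + 0·0.18
 = 3.52 + 2.16 + 0.8 + 0.16 + 0
 = 6.64

6.64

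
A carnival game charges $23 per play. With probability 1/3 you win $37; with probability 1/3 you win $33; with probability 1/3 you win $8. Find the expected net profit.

3

E[payout] = 37·1/3 + 33·1/3 + 8·1/3
 = 37/3 + 11 + 8/3
 = 26
Net = 26 - 23 = 3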